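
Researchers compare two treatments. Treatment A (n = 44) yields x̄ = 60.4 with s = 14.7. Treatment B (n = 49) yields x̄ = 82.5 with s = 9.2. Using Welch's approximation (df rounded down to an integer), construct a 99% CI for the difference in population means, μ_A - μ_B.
(-28.92, -15.28)

Difference: x̄₁ - x̄₂ = -22.10
SE = √(s₁²/n₁ + s₂²/n₂) = √(14.7²/44 + 9.2²/49) = 2.5765
df = 70.73 → 70 (Welch–Satterthwaite, rounded down)
t* = 2.648

CI: -22.10 ± 2.648 · 2.5765 = -22.10 ± 6.82 = (-28.92, -15.28)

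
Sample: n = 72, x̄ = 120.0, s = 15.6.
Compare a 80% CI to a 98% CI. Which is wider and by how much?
98% CI is wider by 3.99

df = 71
80% CI: t* = 1.294, (117.62, 122.38), width = 2 · t* · s/√n = 4.76
98% CI: t* = 2.380, (115.62, 124.38), width = 2 · t* · s/√n = 8.75

The 98% CI is wider by 8.75 - 4.76 = 3.99.
Higher confidence requires a wider interval.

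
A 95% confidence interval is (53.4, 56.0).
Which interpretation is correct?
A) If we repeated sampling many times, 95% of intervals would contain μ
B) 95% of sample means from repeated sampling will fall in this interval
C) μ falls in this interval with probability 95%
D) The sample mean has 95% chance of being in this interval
A

A) Correct — this is the frequentist long-run coverage interpretation.
B) Wrong — coverage applies to intervals containing μ, not to future x̄ values.
C) Wrong — μ is fixed; the randomness lives in the interval, not in μ.
D) Wrong — x̄ is observed and sits in the interval by construction.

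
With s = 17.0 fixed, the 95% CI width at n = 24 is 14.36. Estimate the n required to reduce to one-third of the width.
n ≈ 216

CI width ∝ 1/√n
To reduce width by factor 3, need √n to grow by 3 → need 3² = 9 times as many samples.

Current: n = 24, width = 14.36
New: n = 216, width ≈ 4.56

Width reduced by factor of 14.36/4.56 = 3.15.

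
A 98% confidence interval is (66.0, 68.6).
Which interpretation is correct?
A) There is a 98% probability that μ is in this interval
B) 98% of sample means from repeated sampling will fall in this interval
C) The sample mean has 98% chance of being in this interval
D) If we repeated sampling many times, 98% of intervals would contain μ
D

A) Wrong — μ is fixed; the randomness lives in the interval, not in μ.
B) Wrong — coverage applies to intervals containing μ, not to future x̄ values.
C) Wrong — x̄ is observed and sits in the interval by construction.
D) Correct — this is the frequentist long-run coverage interpretation.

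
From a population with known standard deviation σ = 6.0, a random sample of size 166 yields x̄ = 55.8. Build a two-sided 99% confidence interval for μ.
(54.60, 57.00)

z-interval (σ known):
z* = 2.576 for 99% confidence

Margin of error = z* · σ/√n = 2.576 · 6.0/√166 = 1.20

CI: (55.8 - 1.20, 55.8 + 1.20) = (54.60, 57.00)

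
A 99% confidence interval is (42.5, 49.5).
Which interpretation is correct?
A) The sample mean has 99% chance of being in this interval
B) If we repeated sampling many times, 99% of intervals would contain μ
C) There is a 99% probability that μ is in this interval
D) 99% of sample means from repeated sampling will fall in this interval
B

A) Wrong — x̄ is observed and sits in the interval by construction.
B) Correct — this is the frequentist long-run coverage interpretation.
C) Wrong — μ is fixed; the randomness lives in the interval, not in μ.
D) Wrong — coverage applies to intervals containing μ, not to future x̄ values.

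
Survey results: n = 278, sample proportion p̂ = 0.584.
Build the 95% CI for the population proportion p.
(0.526, 0.642)

Proportion CI:
SE = √(p̂(1-p̂)/n) = √(0.584 · 0.416 / 278) = 0.02956

z* = 1.960
Margin = z* · SE = 1.960 · 0.02956 = 0.0579

CI: 0.584 ± 0.0579 = (0.526, 0.642)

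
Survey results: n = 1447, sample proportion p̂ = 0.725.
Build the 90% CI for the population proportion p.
(0.706, 0.744)

Proportion CI:
SE = √(p̂(1-p̂)/n) = √(0.725 · 0.275 / 1447) = 0.01174

z* = 1.645
Margin = z* · SE = 1.645 · 0.01174 = 0.0193

CI: 0.725 ± 0.0193 = (0.706, 0.744)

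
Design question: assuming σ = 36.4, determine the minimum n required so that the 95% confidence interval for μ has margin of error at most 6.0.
n ≥ 142

For margin E ≤ 6.0:
n ≥ (z* · σ / E)²
n ≥ (1.960 · 36.4 / 6.0)²
n ≥ 141.39

Minimum n = 142 (rounding up)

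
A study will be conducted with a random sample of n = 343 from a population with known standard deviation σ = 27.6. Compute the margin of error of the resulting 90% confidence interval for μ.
Margin of error = 2.45

Margin of error = z* · σ/√n
= 1.645 · 27.6/√343
= 1.645 · 27.6/18.5203
= 2.45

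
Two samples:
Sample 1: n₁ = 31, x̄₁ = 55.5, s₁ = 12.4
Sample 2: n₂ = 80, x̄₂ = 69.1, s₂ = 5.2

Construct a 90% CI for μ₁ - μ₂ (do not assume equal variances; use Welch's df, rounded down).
(-17.49, -9.71)

Difference: x̄₁ - x̄₂ = -13.60
SE = √(s₁²/n₁ + s₂²/n₂) = √(12.4²/31 + 5.2²/80) = 2.3017
df = 34.17 → 34 (Welch–Satterthwaite, rounded down)
t* = 1.691

CI: -13.60 ± 1.691 · 2.3017 = -13.60 ± 3.89 = (-17.49, -9.71)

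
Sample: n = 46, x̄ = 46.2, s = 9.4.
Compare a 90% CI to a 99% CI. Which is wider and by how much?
99% CI is wider by 2.81

df = 45
90% CI: t* = 1.679, (43.87, 48.53), width = 2 · t* · s/√n = 4.65
99% CI: t* = 2.690, (42.47, 49.93), width = 2 · t* · s/√n = 7.46

The 99% CI is wider by 7.46 - 4.65 = 2.81.
Higher confidence requires a wider interval.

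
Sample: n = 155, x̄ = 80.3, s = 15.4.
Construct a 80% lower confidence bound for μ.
μ ≥ 79.26

Lower bound (one-sided):
t* = 0.844 (one-sided for 80%)
Lower bound = x̄ - t* · s/√n = 80.3 - 0.844 · 15.4/√155 = 79.26

We are 80% confident that μ ≥ 79.26.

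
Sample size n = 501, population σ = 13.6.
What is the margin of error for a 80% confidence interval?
Margin of error = 0.78

Margin of error = z* · σ/√n
= 1.282 · 13.6/√501
= 1.282 · 13.6/22.3830
= 0.78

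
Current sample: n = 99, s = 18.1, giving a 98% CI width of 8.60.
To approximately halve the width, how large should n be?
n ≈ 396

CI width ∝ 1/√n
To reduce width by factor 2, need √n to grow by 2 → need 2² = 4 times as many samples.

Current: n = 99, width = 8.60
New: n = 396, width ≈ 4.25

Width reduced by factor of 8.60/4.25 = 2.02.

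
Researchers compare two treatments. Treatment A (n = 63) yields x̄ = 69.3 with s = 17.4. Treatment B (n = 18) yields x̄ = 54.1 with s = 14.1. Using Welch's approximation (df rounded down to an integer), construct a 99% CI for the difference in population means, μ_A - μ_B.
(4.32, 26.08)

Difference: x̄₁ - x̄₂ = 15.20
SE = √(s₁²/n₁ + s₂²/n₂) = √(17.4²/63 + 14.1²/18) = 3.9813
df = 33.28 → 33 (Welch–Satterthwaite, rounded down)
t* = 2.733

CI: 15.20 ± 2.733 · 3.9813 = 15.20 ± 10.88 = (4.32, 26.08)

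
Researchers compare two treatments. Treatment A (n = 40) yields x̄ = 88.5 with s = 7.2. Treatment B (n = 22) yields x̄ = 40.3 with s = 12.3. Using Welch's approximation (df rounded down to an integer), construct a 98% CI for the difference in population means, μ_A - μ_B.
(41.16, 55.24)

Difference: x̄₁ - x̄₂ = 48.20
SE = √(s₁²/n₁ + s₂²/n₂) = √(7.2²/40 + 12.3²/22) = 2.8588
df = 29.10 → 29 (Welch–Satterthwaite, rounded down)
t* = 2.462

CI: 48.20 ± 2.462 · 2.8588 = 48.20 ± 7.04 = (41.16, 55.24)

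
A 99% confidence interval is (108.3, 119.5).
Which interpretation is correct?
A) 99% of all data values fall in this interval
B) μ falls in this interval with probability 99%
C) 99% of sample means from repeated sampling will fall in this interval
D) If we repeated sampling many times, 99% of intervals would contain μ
D

A) Wrong — a CI is about the parameter μ, not individual data values.
B) Wrong — μ is fixed; the randomness lives in the interval, not in μ.
C) Wrong — coverage applies to intervals containing μ, not to future x̄ values.
D) Correct — this is the frequentist long-run coverage interpretation.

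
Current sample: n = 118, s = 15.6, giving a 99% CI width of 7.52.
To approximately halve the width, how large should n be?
n ≈ 472

CI width ∝ 1/√n
To reduce width by factor 2, need √n to grow by 2 → need 2² = 4 times as many samples.

Current: n = 118, width = 7.52
New: n = 472, width ≈ 3.71

Width reduced by factor of 7.52/3.71 = 2.03.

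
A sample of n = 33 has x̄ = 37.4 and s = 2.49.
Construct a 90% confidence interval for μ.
(36.67, 38.13)

t-interval (σ unknown):
df = n - 1 = 32
t* = 1.694 for 90% confidence

Margin of error = t* · s/√n = 1.694 · 2.49/√33 = 0.73

CI: (36.67, 38.13)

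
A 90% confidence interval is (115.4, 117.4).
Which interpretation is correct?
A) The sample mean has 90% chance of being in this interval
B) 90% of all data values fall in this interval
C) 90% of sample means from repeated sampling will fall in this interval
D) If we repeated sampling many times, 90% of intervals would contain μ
D

A) Wrong — x̄ is observed and sits in the interval by construction.
B) Wrong — a CI is about the parameter μ, not individual data values.
C) Wrong — coverage applies to intervals containing μ, not to future x̄ values.
D) Correct — this is the frequentist long-run coverage interpretation.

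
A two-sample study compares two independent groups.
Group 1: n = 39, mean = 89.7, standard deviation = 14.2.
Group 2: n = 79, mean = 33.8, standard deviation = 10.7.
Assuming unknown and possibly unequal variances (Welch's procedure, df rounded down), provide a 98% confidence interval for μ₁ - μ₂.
(49.75, 62.05)

Difference: x̄₁ - x̄₂ = 55.90
SE = √(s₁²/n₁ + s₂²/n₂) = √(14.2²/39 + 10.7²/79) = 2.5728
df = 59.99 → 59 (Welch–Satterthwaite, rounded down)
t* = 2.391

CI: 55.90 ± 2.391 · 2.5728 = 55.90 ± 6.15 = (49.75, 62.05)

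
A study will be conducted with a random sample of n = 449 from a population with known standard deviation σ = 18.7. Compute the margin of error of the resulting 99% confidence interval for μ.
Margin of error = 2.27

Margin of error = z* · σ/√n
= 2.576 · 18.7/√449
= 2.576 · 18.7/21.1896
= 2.27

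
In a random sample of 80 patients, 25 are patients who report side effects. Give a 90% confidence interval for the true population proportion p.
(0.227, 0.398)

Proportion CI:
p̂ = 25/80 = 0.31250
SE = √(p̂(1-p̂)/n) = √(0.31250 · 0.68750 / 80) = 0.05182

z* = 1.645
Margin = z* · SE = 1.645 · 0.05182 = 0.0852

CI: 0.31250 ± 0.0852 = (0.227, 0.398)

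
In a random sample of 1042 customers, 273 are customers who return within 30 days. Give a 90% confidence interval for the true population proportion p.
(0.240, 0.284)

Proportion CI:
p̂ = 273/1042 = 0.26200
SE = √(p̂(1-p̂)/n) = √(0.26200 · 0.73800 / 1042) = 0.01362

z* = 1.645
Margin = z* · SE = 1.645 · 0.01362 = 0.0224

CI: 0.26200 ± 0.0224 = (0.240, 0.284)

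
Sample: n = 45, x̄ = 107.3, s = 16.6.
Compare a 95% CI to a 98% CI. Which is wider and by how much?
98% CI is wider by 1.98

df = 44
95% CI: t* = 2.015, (102.31, 112.29), width = 2 · t* · s/√n = 9.97
98% CI: t* = 2.414, (101.33, 113.27), width = 2 · t* · s/√n = 11.95

The 98% CI is wider by 11.95 - 9.97 = 1.98.
Higher confidence requires a wider interval.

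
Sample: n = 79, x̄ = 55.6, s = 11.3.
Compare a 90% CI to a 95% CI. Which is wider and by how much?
95% CI is wider by 0.83

df = 78
90% CI: t* = 1.665, (53.48, 57.72), width = 2 · t* · s/√n = 4.23
95% CI: t* = 1.991, (53.07, 58.13), width = 2 · t* · s/√n = 5.06

The 95% CI is wider by 5.06 - 4.23 = 0.83.
Higher confidence requires a wider interval.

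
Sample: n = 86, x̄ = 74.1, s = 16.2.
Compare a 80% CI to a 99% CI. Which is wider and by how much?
99% CI is wider by 4.70

df = 85
80% CI: t* = 1.292, (71.84, 76.36), width = 2 · t* · s/√n = 4.51
99% CI: t* = 2.635, (69.50, 78.70), width = 2 · t* · s/√n = 9.21

The 99% CI is wider by 9.21 - 4.51 = 4.70.
Higher confidence requires a wider interval.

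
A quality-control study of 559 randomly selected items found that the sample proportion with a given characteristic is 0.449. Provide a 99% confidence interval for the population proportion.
(0.395, 0.503)

Proportion CI:
SE = √(p̂(1-p̂)/n) = √(0.449 · 0.551 / 559) = 0.02104

z* = 2.576
Margin = z* · SE = 2.576 · 0.02104 = 0.0542

CI: 0.449 ± 0.0542 = (0.395, 0.503)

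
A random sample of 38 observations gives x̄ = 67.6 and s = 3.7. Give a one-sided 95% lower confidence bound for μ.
μ ≥ 66.59

Lower bound (one-sided):
t* = 1.687 (one-sided for 95%)
Lower bound = x̄ - t* · s/√n = 67.6 - 1.687 · 3.7/√38 = 66.59

We are 95% confident that μ ≥ 66.59.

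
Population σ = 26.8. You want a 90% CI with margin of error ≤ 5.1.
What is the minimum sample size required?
n ≥ 75

For margin E ≤ 5.1:
n ≥ (z* · σ / E)²
n ≥ (1.645 · 26.8 / 5.1)²
n ≥ 74.72

Minimum n = 75 (rounding up)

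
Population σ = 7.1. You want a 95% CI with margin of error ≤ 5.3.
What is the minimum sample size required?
n ≥ 7

For margin E ≤ 5.3:
n ≥ (z* · σ / E)²
n ≥ (1.960 · 7.1 / 5.3)²
n ≥ 6.89

Minimum n = 7 (rounding up)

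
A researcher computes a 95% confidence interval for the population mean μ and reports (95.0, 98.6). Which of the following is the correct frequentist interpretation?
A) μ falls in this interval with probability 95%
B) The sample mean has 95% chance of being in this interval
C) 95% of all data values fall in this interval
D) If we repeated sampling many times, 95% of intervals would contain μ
D

A) Wrong — μ is fixed; the randomness lives in the interval, not in μ.
B) Wrong — x̄ is observed and sits in the interval by construction.
C) Wrong — a CI is about the parameter μ, not individual data values.
D) Correct — this is the frequentist long-run coverage interpretation.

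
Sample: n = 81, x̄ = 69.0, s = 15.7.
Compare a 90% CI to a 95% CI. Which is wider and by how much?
95% CI is wider by 1.13

df = 80
90% CI: t* = 1.664, (66.10, 71.90), width = 2 · t* · s/√n = 5.81
95% CI: t* = 1.990, (65.53, 72.47), width = 2 · t* · s/√n = 6.94

The 95% CI is wider by 6.94 - 5.81 = 1.13.
Higher confidence requires a wider interval.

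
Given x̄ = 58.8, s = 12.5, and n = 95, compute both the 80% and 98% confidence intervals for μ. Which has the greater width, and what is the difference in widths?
98% CI is wider by 2.76

df = 94
80% CI: t* = 1.291, (57.14, 60.46), width = 2 · t* · s/√n = 3.31
98% CI: t* = 2.367, (55.76, 61.84), width = 2 · t* · s/√n = 6.07

The 98% CI is wider by 6.07 - 3.31 = 2.76.
Higher confidence requires a wider interval.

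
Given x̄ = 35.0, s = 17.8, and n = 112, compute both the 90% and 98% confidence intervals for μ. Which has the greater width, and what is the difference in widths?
98% CI is wider by 2.36

df = 111
90% CI: t* = 1.659, (32.21, 37.79), width = 2 · t* · s/√n = 5.58
98% CI: t* = 2.360, (31.03, 38.97), width = 2 · t* · s/√n = 7.94

The 98% CI is wider by 7.94 - 5.58 = 2.36.
Higher confidence requires a wider interval.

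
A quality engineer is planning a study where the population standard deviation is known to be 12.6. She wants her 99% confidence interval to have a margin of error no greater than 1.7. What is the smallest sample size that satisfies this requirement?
n ≥ 365

For margin E ≤ 1.7:
n ≥ (z* · σ / E)²
n ≥ (2.576 · 12.6 / 1.7)²
n ≥ 364.53

Minimum n = 365 (rounding up)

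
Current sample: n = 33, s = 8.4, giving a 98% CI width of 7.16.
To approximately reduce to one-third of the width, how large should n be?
n ≈ 297

CI width ∝ 1/√n
To reduce width by factor 3, need √n to grow by 3 → need 3² = 9 times as many samples.

Current: n = 33, width = 7.16
New: n = 297, width ≈ 2.28

Width reduced by factor of 7.16/2.28 = 3.14.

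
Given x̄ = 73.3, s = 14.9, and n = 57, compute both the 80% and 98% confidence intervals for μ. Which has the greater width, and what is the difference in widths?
98% CI is wider by 4.33

df = 56
80% CI: t* = 1.297, (70.74, 75.86), width = 2 · t* · s/√n = 5.12
98% CI: t* = 2.395, (68.57, 78.03), width = 2 · t* · s/√n = 9.45

The 98% CI is wider by 9.45 - 5.12 = 4.33.
Higher confidence requires a wider interval.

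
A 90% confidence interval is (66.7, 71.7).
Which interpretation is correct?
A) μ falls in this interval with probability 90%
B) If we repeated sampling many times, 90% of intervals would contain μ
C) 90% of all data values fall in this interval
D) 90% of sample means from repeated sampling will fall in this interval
B

A) Wrong — μ is fixed; the randomness lives in the interval, not in μ.
B) Correct — this is the frequentist long-run coverage interpretation.
C) Wrong — a CI is about the parameter μ, not individual data values.
D) Wrong — coverage applies to intervals containing μ, not to future x̄ values.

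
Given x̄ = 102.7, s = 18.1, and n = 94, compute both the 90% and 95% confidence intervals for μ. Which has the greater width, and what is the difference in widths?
95% CI is wider by 1.22

df = 93
90% CI: t* = 1.661, (99.60, 105.80), width = 2 · t* · s/√n = 6.20
95% CI: t* = 1.986, (98.99, 106.41), width = 2 · t* · s/√n = 7.42

The 95% CI is wider by 7.42 - 6.20 = 1.22.
Higher confidence requires a wider interval.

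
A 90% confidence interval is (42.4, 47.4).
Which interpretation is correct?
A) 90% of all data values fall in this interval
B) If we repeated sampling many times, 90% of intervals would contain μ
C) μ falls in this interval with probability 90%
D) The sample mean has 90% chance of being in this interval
B

A) Wrong — a CI is about the parameter μ, not individual data values.
B) Correct — this is the frequentist long-run coverage interpretation.
C) Wrong — μ is fixed; the randomness lives in the interval, not in μ.
D) Wrong — x̄ is observed and sits in the interval by construction.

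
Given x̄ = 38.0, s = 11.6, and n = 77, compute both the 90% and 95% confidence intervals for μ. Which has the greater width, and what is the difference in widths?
95% CI is wider by 0.87

df = 76
90% CI: t* = 1.665, (35.80, 40.20), width = 2 · t* · s/√n = 4.40
95% CI: t* = 1.992, (35.37, 40.63), width = 2 · t* · s/√n = 5.27

The 95% CI is wider by 5.27 - 4.40 = 0.87.
Higher confidence requires a wider interval.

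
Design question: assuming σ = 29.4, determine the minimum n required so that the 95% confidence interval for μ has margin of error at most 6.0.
n ≥ 93

For margin E ≤ 6.0:
n ≥ (z* · σ / E)²
n ≥ (1.960 · 29.4 / 6.0)²
n ≥ 92.24

Minimum n = 93 (rounding up)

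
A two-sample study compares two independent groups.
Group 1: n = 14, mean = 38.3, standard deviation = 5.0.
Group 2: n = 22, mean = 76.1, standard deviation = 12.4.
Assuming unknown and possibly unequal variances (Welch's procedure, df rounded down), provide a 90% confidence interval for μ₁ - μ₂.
(-42.83, -32.77)

Difference: x̄₁ - x̄₂ = -37.80
SE = √(s₁²/n₁ + s₂²/n₂) = √(5.0²/14 + 12.4²/22) = 2.9622
df = 29.94 → 29 (Welch–Satterthwaite, rounded down)
t* = 1.699

CI: -37.80 ± 1.699 · 2.9622 = -37.80 ± 5.03 = (-42.83, -32.77)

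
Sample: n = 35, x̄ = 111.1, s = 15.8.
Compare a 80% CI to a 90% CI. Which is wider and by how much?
90% CI is wider by 2.05

df = 34
80% CI: t* = 1.307, (107.61, 114.59), width = 2 · t* · s/√n = 6.98
90% CI: t* = 1.691, (106.58, 115.62), width = 2 · t* · s/√n = 9.03

The 90% CI is wider by 9.03 - 6.98 = 2.05.
Higher confidence requires a wider interval.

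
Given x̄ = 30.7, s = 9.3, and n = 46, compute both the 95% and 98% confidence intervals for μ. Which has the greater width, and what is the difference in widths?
98% CI is wider by 1.09

df = 45
95% CI: t* = 2.014, (27.94, 33.46), width = 2 · t* · s/√n = 5.52
98% CI: t* = 2.412, (27.39, 34.01), width = 2 · t* · s/√n = 6.61

The 98% CI is wider by 6.61 - 5.52 = 1.09.
Higher confidence requires a wider interval.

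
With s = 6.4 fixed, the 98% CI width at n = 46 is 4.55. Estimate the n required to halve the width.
n ≈ 184

CI width ∝ 1/√n
To reduce width by factor 2, need √n to grow by 2 → need 2² = 4 times as many samples.

Current: n = 46, width = 4.55
New: n = 184, width ≈ 2.21

Width reduced by factor of 4.55/2.21 = 2.06.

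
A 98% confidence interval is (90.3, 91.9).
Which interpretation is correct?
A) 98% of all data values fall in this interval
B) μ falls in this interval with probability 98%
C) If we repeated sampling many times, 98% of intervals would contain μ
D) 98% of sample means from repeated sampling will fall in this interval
C

A) Wrong — a CI is about the parameter μ, not individual data values.
B) Wrong — μ is fixed; the randomness lives in the interval, not in μ.
C) Correct — this is the frequentist long-run coverage interpretation.
D) Wrong — coverage applies to intervals containing μ, not to future x̄ values.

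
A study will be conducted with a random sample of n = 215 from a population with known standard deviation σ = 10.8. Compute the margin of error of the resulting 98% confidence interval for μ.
Margin of error = 1.71

Margin of error = z* · σ/√n
= 2.326 · 10.8/√215
= 2.326 · 10.8/14.6629
= 1.71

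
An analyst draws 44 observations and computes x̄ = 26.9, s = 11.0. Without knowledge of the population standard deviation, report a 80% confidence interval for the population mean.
(24.74, 29.06)

t-interval (σ unknown):
df = n - 1 = 43
t* = 1.302 for 80% confidence

Margin of error = t* · s/√n = 1.302 · 11.0/√44 = 2.16

CI: (24.74, 29.06)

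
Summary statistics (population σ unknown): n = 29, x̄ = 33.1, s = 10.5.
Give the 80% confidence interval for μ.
(30.54, 35.66)

t-interval (σ unknown):
df = n - 1 = 28
t* = 1.313 for 80% confidence

Margin of error = t* · s/√n = 1.313 · 10.5/√29 = 2.56

CI: (30.54, 35.66)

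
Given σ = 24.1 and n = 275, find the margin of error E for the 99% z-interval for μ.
Margin of error = 3.74

Margin of error = z* · σ/√n
= 2.576 · 24.1/√275
= 2.576 · 24.1/16.5831
= 3.74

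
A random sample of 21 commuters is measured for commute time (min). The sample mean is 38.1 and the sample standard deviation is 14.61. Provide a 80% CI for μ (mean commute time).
(33.88, 42.32)

t-interval (σ unknown):
df = n - 1 = 20
t* = 1.325 for 80% confidence

Margin of error = t* · s/√n = 1.325 · 14.61/√21 = 4.22

CI: (33.88, 42.32)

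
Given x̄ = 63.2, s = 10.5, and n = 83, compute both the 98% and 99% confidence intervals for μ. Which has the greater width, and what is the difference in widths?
99% CI is wider by 0.61

df = 82
98% CI: t* = 2.373, (60.47, 65.93), width = 2 · t* · s/√n = 5.47
99% CI: t* = 2.637, (60.16, 66.24), width = 2 · t* · s/√n = 6.08

The 99% CI is wider by 6.08 - 5.47 = 0.61.
Higher confidence requires a wider interval.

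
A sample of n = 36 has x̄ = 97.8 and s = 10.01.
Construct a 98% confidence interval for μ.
(93.73, 101.87)

t-interval (σ unknown):
df = n - 1 = 35
t* = 2.438 for 98% confidence

Margin of error = t* · s/√n = 2.438 · 10.01/√36 = 4.07

CI: (93.73, 101.87)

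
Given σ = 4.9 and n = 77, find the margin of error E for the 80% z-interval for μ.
Margin of error = 0.72

Margin of error = z* · σ/√n
= 1.282 · 4.9/√77
= 1.282 · 4.9/8.7750
= 0.72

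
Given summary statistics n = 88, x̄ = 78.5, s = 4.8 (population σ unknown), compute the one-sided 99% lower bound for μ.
μ ≥ 77.29

Lower bound (one-sided):
t* = 2.370 (one-sided for 99%)
Lower bound = x̄ - t* · s/√n = 78.5 - 2.370 · 4.8/√88 = 77.29

We are 99% confident that μ ≥ 77.29.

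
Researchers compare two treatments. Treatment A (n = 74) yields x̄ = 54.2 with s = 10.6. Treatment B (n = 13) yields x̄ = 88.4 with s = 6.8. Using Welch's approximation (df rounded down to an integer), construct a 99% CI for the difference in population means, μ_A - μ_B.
(-40.52, -27.88)

Difference: x̄₁ - x̄₂ = -34.20
SE = √(s₁²/n₁ + s₂²/n₂) = √(10.6²/74 + 6.8²/13) = 2.2528
df = 23.72 → 23 (Welch–Satterthwaite, rounded down)
t* = 2.807

CI: -34.20 ± 2.807 · 2.2528 = -34.20 ± 6.32 = (-40.52, -27.88)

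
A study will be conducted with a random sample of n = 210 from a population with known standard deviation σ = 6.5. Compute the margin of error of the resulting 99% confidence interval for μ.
Margin of error = 1.16

Margin of error = z* · σ/√n
= 2.576 · 6.5/√210
= 2.576 · 6.5/14.4914
= 1.16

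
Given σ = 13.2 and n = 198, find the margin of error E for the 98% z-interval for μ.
Margin of error = 2.18

Margin of error = z* · σ/√n
= 2.326 · 13.2/√198
= 2.326 · 13.2/14.0712
= 2.18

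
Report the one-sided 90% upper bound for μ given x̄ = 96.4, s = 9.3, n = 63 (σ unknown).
μ ≤ 97.92

Upper bound (one-sided):
t* = 1.295 (one-sided for 90%)
Upper bound = x̄ + t* · s/√n = 96.4 + 1.295 · 9.3/√63 = 97.92

We are 90% confident that μ ≤ 97.92.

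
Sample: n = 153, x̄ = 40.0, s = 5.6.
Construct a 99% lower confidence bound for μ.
μ ≥ 38.94

Lower bound (one-sided):
t* = 2.351 (one-sided for 99%)
Lower bound = x̄ - t* · s/√n = 40.0 - 2.351 · 5.6/√153 = 38.94

We are 99% confident that μ ≥ 38.94.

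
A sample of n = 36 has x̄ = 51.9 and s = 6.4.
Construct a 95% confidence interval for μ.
(49.73, 54.07)

t-interval (σ unknown):
df = n - 1 = 35
t* = 2.030 for 95% confidence

Margin of error = t* · s/√n = 2.030 · 6.4/√36 = 2.17

CI: (49.73, 54.07)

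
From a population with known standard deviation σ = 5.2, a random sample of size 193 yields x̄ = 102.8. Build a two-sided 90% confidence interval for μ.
(102.18, 103.42)

z-interval (σ known):
z* = 1.645 for 90% confidence

Margin of error = z* · σ/√n = 1.645 · 5.2/√193 = 0.62

CI: (102.8 - 0.62, 102.8 + 0.62) = (102.18, 103.42)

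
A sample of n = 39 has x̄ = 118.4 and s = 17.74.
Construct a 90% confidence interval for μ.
(113.61, 123.19)

t-interval (σ unknown):
df = n - 1 = 38
t* = 1.686 for 90% confidence

Margin of error = t* · s/√n = 1.686 · 17.74/√39 = 4.79

CI: (113.61, 123.19)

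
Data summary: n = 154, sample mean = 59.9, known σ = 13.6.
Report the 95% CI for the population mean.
(57.75, 62.05)

z-interval (σ known):
z* = 1.960 for 95% confidence

Margin of error = z* · σ/√n = 1.960 · 13.6/√154 = 2.15

CI: (59.9 - 2.15, 59.9 + 2.15) = (57.75, 62.05)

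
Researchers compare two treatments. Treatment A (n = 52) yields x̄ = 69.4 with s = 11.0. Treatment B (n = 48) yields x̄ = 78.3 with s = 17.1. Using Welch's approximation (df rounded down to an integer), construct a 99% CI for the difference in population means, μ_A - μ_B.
(-16.56, -1.24)

Difference: x̄₁ - x̄₂ = -8.90
SE = √(s₁²/n₁ + s₂²/n₂) = √(11.0²/52 + 17.1²/48) = 2.9015
df = 79.12 → 79 (Welch–Satterthwaite, rounded down)
t* = 2.640

CI: -8.90 ± 2.640 · 2.9015 = -8.90 ± 7.66 = (-16.56, -1.24)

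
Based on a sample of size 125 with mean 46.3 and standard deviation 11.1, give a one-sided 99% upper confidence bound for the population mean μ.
μ ≤ 48.64

Upper bound (one-sided):
t* = 2.357 (one-sided for 99%)
Upper bound = x̄ + t* · s/√n = 46.3 + 2.357 · 11.1/√125 = 48.64

We are 99% confident that μ ≤ 48.64.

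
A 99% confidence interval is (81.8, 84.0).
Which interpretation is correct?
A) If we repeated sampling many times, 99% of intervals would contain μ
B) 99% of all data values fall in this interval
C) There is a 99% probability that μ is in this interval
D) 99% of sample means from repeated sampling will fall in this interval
A

A) Correct — this is the frequentist long-run coverage interpretation.
B) Wrong — a CI is about the parameter μ, not individual data values.
C) Wrong — μ is fixed; the randomness lives in the interval, not in μ.
D) Wrong — coverage applies to intervals containing μ, not to future x̄ values.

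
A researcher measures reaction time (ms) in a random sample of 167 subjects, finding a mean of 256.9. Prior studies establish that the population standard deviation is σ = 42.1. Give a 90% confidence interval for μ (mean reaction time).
(251.54, 262.26)

z-interval (σ known):
z* = 1.645 for 90% confidence

Margin of error = z* · σ/√n = 1.645 · 42.1/√167 = 5.36

CI: (256.9 - 5.36, 256.9 + 5.36) = (251.54, 262.26)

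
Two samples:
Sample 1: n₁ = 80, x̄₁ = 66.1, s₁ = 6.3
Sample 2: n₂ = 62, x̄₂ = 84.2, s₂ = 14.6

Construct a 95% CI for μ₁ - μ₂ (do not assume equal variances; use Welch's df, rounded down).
(-22.05, -14.15)

Difference: x̄₁ - x̄₂ = -18.10
SE = √(s₁²/n₁ + s₂²/n₂) = √(6.3²/80 + 14.6²/62) = 1.9835
df = 78.61 → 78 (Welch–Satterthwaite, rounded down)
t* = 1.991

CI: -18.10 ± 1.991 · 1.9835 = -18.10 ± 3.95 = (-22.05, -14.15)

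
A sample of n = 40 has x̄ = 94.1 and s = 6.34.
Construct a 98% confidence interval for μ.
(91.67, 96.53)

t-interval (σ unknown):
df = n - 1 = 39
t* = 2.426 for 98% confidence

Margin of error = t* · s/√n = 2.426 · 6.34/√40 = 2.43

CI: (91.67, 96.53)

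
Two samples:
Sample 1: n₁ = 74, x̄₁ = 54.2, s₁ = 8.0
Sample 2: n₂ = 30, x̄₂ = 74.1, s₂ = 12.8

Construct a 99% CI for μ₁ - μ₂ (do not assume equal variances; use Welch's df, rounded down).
(-26.72, -13.08)

Difference: x̄₁ - x̄₂ = -19.90
SE = √(s₁²/n₁ + s₂²/n₂) = √(8.0²/74 + 12.8²/30) = 2.5152
df = 38.53 → 38 (Welch–Satterthwaite, rounded down)
t* = 2.712

CI: -19.90 ± 2.712 · 2.5152 = -19.90 ± 6.82 = (-26.72, -13.08)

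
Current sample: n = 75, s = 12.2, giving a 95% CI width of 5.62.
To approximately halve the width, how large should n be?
n ≈ 300

CI width ∝ 1/√n
To reduce width by factor 2, need √n to grow by 2 → need 2² = 4 times as many samples.

Current: n = 75, width = 5.62
New: n = 300, width ≈ 2.77

Width reduced by factor of 5.62/2.77 = 2.03.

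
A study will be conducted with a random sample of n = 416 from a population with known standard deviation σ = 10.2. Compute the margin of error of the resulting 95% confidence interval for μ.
Margin of error = 0.98

Margin of error = z* · σ/√n
= 1.960 · 10.2/√416
= 1.960 · 10.2/20.3961
= 0.98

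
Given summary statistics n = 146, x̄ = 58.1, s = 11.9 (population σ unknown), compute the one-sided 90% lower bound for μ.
μ ≥ 56.83

Lower bound (one-sided):
t* = 1.287 (one-sided for 90%)
Lower bound = x̄ - t* · s/√n = 58.1 - 1.287 · 11.9/√146 = 56.83

We are 90% confident that μ ≥ 56.83.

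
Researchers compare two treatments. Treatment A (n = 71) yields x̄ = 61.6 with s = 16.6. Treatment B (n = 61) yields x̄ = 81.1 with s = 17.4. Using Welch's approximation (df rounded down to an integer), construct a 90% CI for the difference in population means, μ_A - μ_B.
(-24.43, -14.57)

Difference: x̄₁ - x̄₂ = -19.50
SE = √(s₁²/n₁ + s₂²/n₂) = √(16.6²/71 + 17.4²/61) = 2.9740
df = 125.01 → 125 (Welch–Satterthwaite, rounded down)
t* = 1.657

CI: -19.50 ± 1.657 · 2.9740 = -19.50 ± 4.93 = (-24.43, -14.57)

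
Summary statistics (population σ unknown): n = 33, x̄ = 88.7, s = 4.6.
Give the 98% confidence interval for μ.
(86.74, 90.66)

t-interval (σ unknown):
df = n - 1 = 32
t* = 2.449 for 98% confidence

Margin of error = t* · s/√n = 2.449 · 4.6/√33 = 1.96

CI: (86.74, 90.66)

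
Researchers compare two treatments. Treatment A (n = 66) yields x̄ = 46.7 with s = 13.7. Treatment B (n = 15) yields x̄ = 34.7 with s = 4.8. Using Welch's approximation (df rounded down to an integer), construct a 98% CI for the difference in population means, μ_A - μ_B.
(7.01, 16.99)

Difference: x̄₁ - x̄₂ = 12.00
SE = √(s₁²/n₁ + s₂²/n₂) = √(13.7²/66 + 4.8²/15) = 2.0928
df = 65.48 → 65 (Welch–Satterthwaite, rounded down)
t* = 2.385

CI: 12.00 ± 2.385 · 2.0928 = 12.00 ± 4.99 = (7.01, 16.99)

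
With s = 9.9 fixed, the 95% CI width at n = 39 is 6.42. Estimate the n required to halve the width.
n ≈ 156

CI width ∝ 1/√n
To reduce width by factor 2, need √n to grow by 2 → need 2² = 4 times as many samples.

Current: n = 39, width = 6.42
New: n = 156, width ≈ 3.13

Width reduced by factor of 6.42/3.13 = 2.05.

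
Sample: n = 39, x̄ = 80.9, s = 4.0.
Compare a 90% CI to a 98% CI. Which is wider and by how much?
98% CI is wider by 0.95

df = 38
90% CI: t* = 1.686, (79.82, 81.98), width = 2 · t* · s/√n = 2.16
98% CI: t* = 2.429, (79.34, 82.46), width = 2 · t* · s/√n = 3.11

The 98% CI is wider by 3.11 - 2.16 = 0.95.
Higher confidence requires a wider interval.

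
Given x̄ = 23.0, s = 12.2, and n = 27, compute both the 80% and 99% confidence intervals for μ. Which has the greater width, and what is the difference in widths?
99% CI is wider by 6.88

df = 26
80% CI: t* = 1.315, (19.91, 26.09), width = 2 · t* · s/√n = 6.17
99% CI: t* = 2.779, (16.48, 29.52), width = 2 · t* · s/√n = 13.05

The 99% CI is wider by 13.05 - 6.17 = 6.88.
Higher confidence requires a wider interval.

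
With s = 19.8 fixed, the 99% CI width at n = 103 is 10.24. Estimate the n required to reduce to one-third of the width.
n ≈ 927

CI width ∝ 1/√n
To reduce width by factor 3, need √n to grow by 3 → need 3² = 9 times as many samples.

Current: n = 103, width = 10.24
New: n = 927, width ≈ 3.36

Width reduced by factor of 10.24/3.36 = 3.05.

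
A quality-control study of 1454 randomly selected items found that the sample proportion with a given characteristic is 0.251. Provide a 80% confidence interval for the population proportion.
(0.236, 0.266)

Proportion CI:
SE = √(p̂(1-p̂)/n) = √(0.251 · 0.749 / 1454) = 0.01137

z* = 1.282
Margin = z* · SE = 1.282 · 0.01137 = 0.0146

CI: 0.251 ± 0.0146 = (0.236, 0.266)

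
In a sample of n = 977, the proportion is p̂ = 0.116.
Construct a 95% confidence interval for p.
(0.096, 0.136)

Proportion CI:
SE = √(p̂(1-p̂)/n) = √(0.116 · 0.884 / 977) = 0.01024

z* = 1.960
Margin = z* · SE = 1.960 · 0.01024 = 0.0201

CI: 0.116 ± 0.0201 = (0.096, 0.136)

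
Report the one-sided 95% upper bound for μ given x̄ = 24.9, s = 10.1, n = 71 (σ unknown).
μ ≤ 26.90

Upper bound (one-sided):
t* = 1.667 (one-sided for 95%)
Upper bound = x̄ + t* · s/√n = 24.9 + 1.667 · 10.1/√71 = 26.90

We are 95% confident that μ ≤ 26.90.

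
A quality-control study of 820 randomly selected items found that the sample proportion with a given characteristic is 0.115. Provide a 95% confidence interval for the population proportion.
(0.093, 0.137)

Proportion CI:
SE = √(p̂(1-p̂)/n) = √(0.115 · 0.885 / 820) = 0.01114

z* = 1.960
Margin = z* · SE = 1.960 · 0.01114 = 0.0218

CI: 0.115 ± 0.0218 = (0.093, 0.137)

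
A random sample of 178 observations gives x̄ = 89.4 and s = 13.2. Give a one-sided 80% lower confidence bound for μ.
μ ≥ 88.56

Lower bound (one-sided):
t* = 0.844 (one-sided for 80%)
Lower bound = x̄ - t* · s/√n = 89.4 - 0.844 · 13.2/√178 = 88.56

We are 80% confident that μ ≥ 88.56.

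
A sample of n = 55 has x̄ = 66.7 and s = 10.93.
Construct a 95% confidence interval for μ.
(63.75, 69.65)

t-interval (σ unknown):
df = n - 1 = 54
t* = 2.005 for 95% confidence

Margin of error = t* · s/√n = 2.005 · 10.93/√55 = 2.95

CI: (63.75, 69.65)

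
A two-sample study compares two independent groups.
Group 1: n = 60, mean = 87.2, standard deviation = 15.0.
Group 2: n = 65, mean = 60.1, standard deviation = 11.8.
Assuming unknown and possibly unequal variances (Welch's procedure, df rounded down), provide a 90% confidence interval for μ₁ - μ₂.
(23.07, 31.13)

Difference: x̄₁ - x̄₂ = 27.10
SE = √(s₁²/n₁ + s₂²/n₂) = √(15.0²/60 + 11.8²/65) = 2.4274
df = 111.97 → 111 (Welch–Satterthwaite, rounded down)
t* = 1.659

CI: 27.10 ± 1.659 · 2.4274 = 27.10 ± 4.03 = (23.07, 31.13)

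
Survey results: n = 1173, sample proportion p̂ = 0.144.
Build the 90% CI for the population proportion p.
(0.127, 0.161)

Proportion CI:
SE = √(p̂(1-p̂)/n) = √(0.144 · 0.856 / 1173) = 0.01025

z* = 1.645
Margin = z* · SE = 1.645 · 0.01025 = 0.0169

CI: 0.144 ± 0.0169 = (0.127, 0.161)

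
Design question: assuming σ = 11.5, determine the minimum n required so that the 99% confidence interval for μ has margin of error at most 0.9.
n ≥ 1084

For margin E ≤ 0.9:
n ≥ (z* · σ / E)²
n ≥ (2.576 · 11.5 / 0.9)²
n ≥ 1083.43

Minimum n = 1084 (rounding up)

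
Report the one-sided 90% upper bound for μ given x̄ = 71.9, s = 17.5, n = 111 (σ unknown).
μ ≤ 74.04

Upper bound (one-sided):
t* = 1.289 (one-sided for 90%)
Upper bound = x̄ + t* · s/√n = 71.9 + 1.289 · 17.5/√111 = 74.04

We are 90% confident that μ ≤ 74.04.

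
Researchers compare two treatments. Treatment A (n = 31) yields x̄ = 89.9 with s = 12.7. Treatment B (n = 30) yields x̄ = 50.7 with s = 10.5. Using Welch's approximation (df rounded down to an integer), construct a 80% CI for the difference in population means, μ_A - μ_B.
(35.34, 43.06)

Difference: x̄₁ - x̄₂ = 39.20
SE = √(s₁²/n₁ + s₂²/n₂) = √(12.7²/31 + 10.5²/30) = 2.9796
df = 57.61 → 57 (Welch–Satterthwaite, rounded down)
t* = 1.297

CI: 39.20 ± 1.297 · 2.9796 = 39.20 ± 3.86 = (35.34, 43.06)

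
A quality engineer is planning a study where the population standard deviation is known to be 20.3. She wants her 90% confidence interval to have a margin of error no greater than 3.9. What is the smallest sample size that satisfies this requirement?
n ≥ 74

For margin E ≤ 3.9:
n ≥ (z* · σ / E)²
n ≥ (1.645 · 20.3 / 3.9)²
n ≥ 73.32

Minimum n = 74 (rounding up)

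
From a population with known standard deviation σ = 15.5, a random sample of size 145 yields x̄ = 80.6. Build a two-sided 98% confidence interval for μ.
(77.61, 83.59)

z-interval (σ known):
z* = 2.326 for 98% confidence

Margin of error = z* · σ/√n = 2.326 · 15.5/√145 = 2.99

CI: (80.6 - 2.99, 80.6 + 2.99) = (77.61, 83.59)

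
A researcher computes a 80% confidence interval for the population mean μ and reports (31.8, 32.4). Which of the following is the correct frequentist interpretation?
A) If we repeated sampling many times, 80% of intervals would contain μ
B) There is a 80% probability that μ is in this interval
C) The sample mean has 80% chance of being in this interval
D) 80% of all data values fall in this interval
A

A) Correct — this is the frequentist long-run coverage interpretation.
B) Wrong — μ is fixed; the randomness lives in the interval, not in μ.
C) Wrong — x̄ is observed and sits in the interval by construction.
D) Wrong — a CI is about the parameter μ, not individual data values.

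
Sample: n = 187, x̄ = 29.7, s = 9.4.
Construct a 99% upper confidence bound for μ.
μ ≤ 31.31

Upper bound (one-sided):
t* = 2.347 (one-sided for 99%)
Upper bound = x̄ + t* · s/√n = 29.7 + 2.347 · 9.4/√187 = 31.31

We are 99% confident that μ ≤ 31.31.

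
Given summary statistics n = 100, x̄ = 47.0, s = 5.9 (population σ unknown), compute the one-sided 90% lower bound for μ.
μ ≥ 46.24

Lower bound (one-sided):
t* = 1.290 (one-sided for 90%)
Lower bound = x̄ - t* · s/√n = 47.0 - 1.290 · 5.9/√100 = 46.24

We are 90% confident that μ ≥ 46.24.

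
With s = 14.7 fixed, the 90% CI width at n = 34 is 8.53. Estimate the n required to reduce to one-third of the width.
n ≈ 306

CI width ∝ 1/√n
To reduce width by factor 3, need √n to grow by 3 → need 3² = 9 times as many samples.

Current: n = 34, width = 8.53
New: n = 306, width ≈ 2.77

Width reduced by factor of 8.53/2.77 = 3.08.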